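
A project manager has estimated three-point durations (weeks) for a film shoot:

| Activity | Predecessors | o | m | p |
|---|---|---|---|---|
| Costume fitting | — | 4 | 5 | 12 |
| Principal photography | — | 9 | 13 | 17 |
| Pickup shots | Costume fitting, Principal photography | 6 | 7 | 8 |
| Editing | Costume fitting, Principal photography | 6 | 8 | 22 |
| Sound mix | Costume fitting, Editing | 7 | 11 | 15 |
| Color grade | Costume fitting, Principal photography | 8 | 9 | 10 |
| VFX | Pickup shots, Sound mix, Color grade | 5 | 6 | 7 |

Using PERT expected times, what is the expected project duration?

te_Costume fitting = (4 + 4·5 + 12)/6 = 36/6 = 6
te_Principal photography = (9 + 4·13 + 17)/6 = 78/6 = 13
te_Pickup shots = (6 + 4·7 + 8)/6 = 42/6 = 7
te_Editing = (6 + 4·8 + 22)/6 = 60/6 = 10
te_Sound mix = (7 + 4·11 + 15)/6 = 66/6 = 11
te_Color grade = (8 + 4·9 + 10)/6 = 54/6 = 9
te_VFX = (5 + 4·6 + 7)/6 = 36/6 = 6

Forward pass:
ES_Costume fitting = 0; EF_Costume fitting = 6
ES_Principal photography = 0; EF_Principal photography = 13
ES_Pickup shots = max(EF_Costume fitting=6, EF_Principal photography=13) = 13; EF_Pickup shots = 13+7 = 20
ES_Editing = max(EF_Costume fitting=6, EF_Principal photography=13) = 13; EF_Editing = 13+10 = 23
ES_Sound mix = max(EF_Costume fitting=6, EF_Editing=23) = 23; EF_Sound mix = 23+11 = 34
ES_Color grade = max(EF_Costume fitting=6, EF_Principal photography=13) = 13; EF_Color grade = 13+9 = 22
ES_VFX = max(EF_Pickup shots=20, EF_Sound mix=34, EF_Color grade=22) = 34; EF_VFX = 34+6 = 40
Expected project duration μ = 40 weeks. Critical path: Principal photography → Editing → Sound mix → VFX.

40 weeks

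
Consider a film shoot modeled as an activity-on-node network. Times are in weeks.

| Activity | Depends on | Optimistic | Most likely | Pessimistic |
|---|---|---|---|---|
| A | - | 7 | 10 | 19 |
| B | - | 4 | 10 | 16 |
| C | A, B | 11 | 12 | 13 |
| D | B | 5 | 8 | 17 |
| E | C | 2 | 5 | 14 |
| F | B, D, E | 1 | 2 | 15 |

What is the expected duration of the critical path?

te_A = (7 + 4·10 + 19)/6 = 66/6 = 11
te_B = (4 + 4·10 + 16)/6 = 60/6 = 10
te_C = (11 + 4·12 + 13)/6 = 72/6 = 12
te_D = (5 + 4·8 + 17)/6 = 54/6 = 9
te_E = (2 + 4·5 + 14)/6 = 36/6 = 6
te_F = (1 + 4·2 + 15)/6 = 24/6 = 4

Forward pass:
ES_A = 0; EF_A = 11
ES_B = 0; EF_B = 10
ES_C = max(EF_A=11, EF_B=10) = 11; EF_C = 11+12 = 23
ES_D = 10; EF_D = 10+9 = 19
ES_E = 23; EF_E = 23+6 = 29
ES_F = max(EF_B=10, EF_D=19, EF_E=29) = 29; EF_F = 29+4 = 33
Expected project duration μ = 33 weeks. Critical path: A → C → E → F.

33 weeks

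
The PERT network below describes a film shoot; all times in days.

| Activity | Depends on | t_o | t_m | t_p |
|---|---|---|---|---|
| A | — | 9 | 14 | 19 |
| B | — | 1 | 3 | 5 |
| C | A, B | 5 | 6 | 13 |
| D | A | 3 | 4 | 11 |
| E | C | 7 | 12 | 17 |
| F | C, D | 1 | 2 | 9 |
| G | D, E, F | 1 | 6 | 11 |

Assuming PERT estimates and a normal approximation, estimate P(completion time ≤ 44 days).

te_A = (9 + 4·14 + 19)/6 = 84/6 = 14; σ²_A = ((19−9)/6)² = 2.778
te_B = (1 + 4·3 + 5)/6 = 18/6 = 3; σ²_B = ((5−1)/6)² = 0.444
te_C = (5 + 4·6 + 13)/6 = 42/6 = 7; σ²_C = ((13−5)/6)² = 1.778
te_D = (3 + 4·4 + 11)/6 = 30/6 = 5; σ²_D = ((11−3)/6)² = 1.778
te_E = (7 + 4·12 + 17)/6 = 72/6 = 12; σ²_E = ((17−7)/6)² = 2.778
te_F = (1 + 4·2 + 9)/6 = 18/6 = 3; σ²_F = ((9−1)/6)² = 1.778
te_G = (1 + 4·6 + 11)/6 = 36/6 = 6; σ²_G = ((11−1)/6)² = 2.778

Forward pass:
ES_A = 0; EF_A = 14
ES_B = 0; EF_B = 3
ES_C = max(EF_A=14, EF_B=3) = 14; EF_C = 14+7 = 21
ES_D = 14; EF_D = 14+5 = 19
ES_E = 21; EF_E = 21+12 = 33
ES_F = max(EF_C=21, EF_D=19) = 21; EF_F = 21+3 = 24
ES_G = max(EF_D=19, EF_E=33, EF_F=24) = 33; EF_G = 33+6 = 39
Expected project duration μ = 39 days. Critical path: A → C → E → G.

Variance along critical path = 2.778 + 1.778 + 2.778 + 2.778 = 10.111; σ = √10.111 = 3.180 days.
Z = (44 − 39) / 3.180 = 1.572
P(T ≤ 44) = Φ(1.572) ≈ 0.942

0.942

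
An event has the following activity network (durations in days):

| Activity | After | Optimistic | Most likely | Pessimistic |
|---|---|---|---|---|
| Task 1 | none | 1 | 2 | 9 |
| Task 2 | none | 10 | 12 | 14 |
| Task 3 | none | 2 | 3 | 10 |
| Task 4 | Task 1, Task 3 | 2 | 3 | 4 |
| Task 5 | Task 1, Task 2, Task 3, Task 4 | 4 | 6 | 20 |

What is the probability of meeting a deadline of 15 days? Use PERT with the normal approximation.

0.034

te_Task 1 = (1 + 4·2 + 9)/6 = 18/6 = 3; σ²_Task 1 = ((9−1)/6)² = 1.778
te_Task 2 = (10 + 4·12 + 14)/6 = 72/6 = 12; σ²_Task 2 = ((14−10)/6)² = 0.444
te_Task 3 = (2 + 4·3 + 10)/6 = 24/6 = 4; σ²_Task 3 = ((10−2)/6)² = 1.778
te_Task 4 = (2 + 4·3 + 4)/6 = 18/6 = 3; σ²_Task 4 = ((4−2)/6)² = 0.111
te_Task 5 = (4 + 4·6 + 20)/6 = 48/6 = 8; σ²_Task 5 = ((20−4)/6)² = 7.111

Forward pass:
ES_Task 1 = 0; EF_Task 1 = 3
ES_Task 2 = 0; EF_Task 2 = 12
ES_Task 3 = 0; EF_Task 3 = 4
ES_Task 4 = max(EF_Task 1=3, EF_Task 3=4) = 4; EF_Task 4 = 4+3 = 7
ES_Task 5 = max(EF_Task 1=3, EF_Task 2=12, EF_Task 3=4, EF_Task 4=7) = 12; EF_Task 5 = 12+8 = 20
Expected project duration μ = 20 days. Critical path: Task 2 → Task 5.

Variance along critical path = 0.444 + 7.111 = 7.556; σ = √7.556 = 2.749 days.
Z = (15 − 20) / 2.749 = -1.819
P(T ≤ 15) = Φ(-1.819) ≈ 0.034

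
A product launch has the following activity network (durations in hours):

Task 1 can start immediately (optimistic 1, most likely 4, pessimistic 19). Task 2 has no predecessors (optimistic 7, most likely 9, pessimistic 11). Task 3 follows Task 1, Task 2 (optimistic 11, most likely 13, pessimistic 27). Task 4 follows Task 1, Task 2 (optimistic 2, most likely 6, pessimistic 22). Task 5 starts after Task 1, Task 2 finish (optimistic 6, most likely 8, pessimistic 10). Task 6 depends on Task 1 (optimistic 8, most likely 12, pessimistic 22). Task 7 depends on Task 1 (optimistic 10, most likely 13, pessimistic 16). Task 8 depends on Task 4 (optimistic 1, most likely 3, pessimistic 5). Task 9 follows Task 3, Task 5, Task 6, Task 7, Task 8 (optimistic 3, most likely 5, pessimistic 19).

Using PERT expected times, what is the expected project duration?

te_Task 1 = (1 + 4·4 + 19)/6 = 36/6 = 6
te_Task 2 = (7 + 4·9 + 11)/6 = 54/6 = 9
te_Task 3 = (11 + 4·13 + 27)/6 = 90/6 = 15
te_Task 4 = (2 + 4·6 + 22)/6 = 48/6 = 8
te_Task 5 = (6 + 4·8 + 10)/6 = 48/6 = 8
te_Task 6 = (8 + 4·12 + 22)/6 = 78/6 = 13
te_Task 7 = (10 + 4·13 + 16)/6 = 78/6 = 13
te_Task 8 = (1 + 4·3 + 5)/6 = 18/6 = 3
te_Task 9 = (3 + 4·5 + 19)/6 = 42/6 = 7

Forward pass:
ES_Task 1 = 0; EF_Task 1 = 6
ES_Task 2 = 0; EF_Task 2 = 9
ES_Task 3 = max(EF_Task 1=6, EF_Task 2=9) = 9; EF_Task 3 = 9+15 = 24
ES_Task 4 = max(EF_Task 1=6, EF_Task 2=9) = 9; EF_Task 4 = 9+8 = 17
ES_Task 5 = max(EF_Task 1=6, EF_Task 2=9) = 9; EF_Task 5 = 9+8 = 17
ES_Task 6 = 6; EF_Task 6 = 6+13 = 19
ES_Task 7 = 6; EF_Task 7 = 6+13 = 19
ES_Task 8 = 17; EF_Task 8 = 17+3 = 20
ES_Task 9 = max(EF_Task 3=24, EF_Task 5=17, EF_Task 6=19, EF_Task 7=19, EF_Task 8=20) = 24; EF_Task 9 = 24+7 = 31
Expected project duration μ = 31 hours. Critical path: Task 2 → Task 3 → Task 9.

31 hours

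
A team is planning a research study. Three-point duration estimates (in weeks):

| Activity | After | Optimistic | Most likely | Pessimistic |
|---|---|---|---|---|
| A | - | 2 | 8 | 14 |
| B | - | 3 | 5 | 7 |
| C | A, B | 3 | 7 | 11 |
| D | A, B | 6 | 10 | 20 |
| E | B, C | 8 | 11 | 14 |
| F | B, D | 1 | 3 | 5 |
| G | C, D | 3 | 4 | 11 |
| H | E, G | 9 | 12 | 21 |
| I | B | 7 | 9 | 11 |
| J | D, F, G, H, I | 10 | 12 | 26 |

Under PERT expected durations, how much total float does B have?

3 weeks

te_A = (2 + 4·8 + 14)/6 = 48/6 = 8
te_B = (3 + 4·5 + 7)/6 = 30/6 = 5
te_C = (3 + 4·7 + 11)/6 = 42/6 = 7
te_D = (6 + 4·10 + 20)/6 = 66/6 = 11
te_E = (8 + 4·11 + 14)/6 = 66/6 = 11
te_F = (1 + 4·3 + 5)/6 = 18/6 = 3
te_G = (3 + 4·4 + 11)/6 = 30/6 = 5
te_H = (9 + 4·12 + 21)/6 = 78/6 = 13
te_I = (7 + 4·9 + 11)/6 = 54/6 = 9
te_J = (10 + 4·12 + 26)/6 = 84/6 = 14

Forward pass:
ES_A = 0; EF_A = 8
ES_B = 0; EF_B = 5
ES_C = max(EF_A=8, EF_B=5) = 8; EF_C = 8+7 = 15
ES_D = max(EF_A=8, EF_B=5) = 8; EF_D = 8+11 = 19
ES_E = max(EF_B=5, EF_C=15) = 15; EF_E = 15+11 = 26
ES_F = max(EF_B=5, EF_D=19) = 19; EF_F = 19+3 = 22
ES_G = max(EF_C=15, EF_D=19) = 19; EF_G = 19+5 = 24
ES_H = max(EF_E=26, EF_G=24) = 26; EF_H = 26+13 = 39
ES_I = 5; EF_I = 5+9 = 14
ES_J = max(EF_D=19, EF_F=22, EF_G=24, EF_H=39, EF_I=14) = 39; EF_J = 39+14 = 53
Expected project duration μ = 53 weeks. Critical path: A → C → E → H → J.

Backward pass:
LF_J = 53; LS_J = 53−14 = 39
LF_I = LS_J = 39; LS_I = 39−9 = 30
LF_H = LS_J = 39; LS_H = 39−13 = 26
LF_G = min(LS_H=26, LS_J=39) = 26; LS_G = 26−5 = 21
LF_F = LS_J = 39; LS_F = 39−3 = 36
LF_E = LS_H = 26; LS_E = 26−11 = 15
LF_D = min(LS_F=36, LS_G=21, LS_J=39) = 21; LS_D = 21−11 = 10
LF_C = min(LS_E=15, LS_G=21) = 15; LS_C = 15−7 = 8
LF_B = min(LS_C=8, LS_D=10, LS_E=15, LS_F=36, LS_I=30) = 8; LS_B = 8−5 = 3
LF_A = min(LS_C=8, LS_D=10) = 8; LS_A = 8−8 = 0
Slack_B = LS_B − ES_B = 3 − 0 = 3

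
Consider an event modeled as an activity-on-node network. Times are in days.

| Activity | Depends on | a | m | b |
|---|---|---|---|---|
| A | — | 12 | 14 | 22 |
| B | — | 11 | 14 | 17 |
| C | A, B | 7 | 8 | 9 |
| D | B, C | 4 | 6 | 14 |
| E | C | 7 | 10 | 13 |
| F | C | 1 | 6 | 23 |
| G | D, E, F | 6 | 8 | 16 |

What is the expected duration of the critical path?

te_A = (12 + 4·14 + 22)/6 = 90/6 = 15
te_B = (11 + 4·14 + 17)/6 = 84/6 = 14
te_C = (7 + 4·8 + 9)/6 = 48/6 = 8
te_D = (4 + 4·6 + 14)/6 = 42/6 = 7
te_E = (7 + 4·10 + 13)/6 = 60/6 = 10
te_F = (1 + 4·6 + 23)/6 = 48/6 = 8
te_G = (6 + 4·8 + 16)/6 = 54/6 = 9

Forward pass:
ES_A = 0; EF_A = 15
ES_B = 0; EF_B = 14
ES_C = max(EF_A=15, EF_B=14) = 15; EF_C = 15+8 = 23
ES_D = max(EF_B=14, EF_C=23) = 23; EF_D = 23+7 = 30
ES_E = 23; EF_E = 23+10 = 33
ES_F = 23; EF_F = 23+8 = 31
ES_G = max(EF_D=30, EF_E=33, EF_F=31) = 33; EF_G = 33+9 = 42
Expected project duration μ = 42 days. Critical path: A → C → E → G.

42 days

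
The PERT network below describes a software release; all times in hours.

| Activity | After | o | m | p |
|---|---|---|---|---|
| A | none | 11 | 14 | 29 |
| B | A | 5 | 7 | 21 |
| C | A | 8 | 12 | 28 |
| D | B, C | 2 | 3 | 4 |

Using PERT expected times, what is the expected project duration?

te_A = (11 + 4·14 + 29)/6 = 96/6 = 16
te_B = (5 + 4·7 + 21)/6 = 54/6 = 9
te_C = (8 + 4·12 + 28)/6 = 84/6 = 14
te_D = (2 + 4·3 + 4)/6 = 18/6 = 3

Forward pass:
ES_A = 0; EF_A = 16
ES_B = 16; EF_B = 16+9 = 25
ES_C = 16; EF_C = 16+14 = 30
ES_D = max(EF_B=25, EF_C=30) = 30; EF_D = 30+3 = 33
Expected project duration μ = 33 hours. Critical path: A → C → D.

33 hours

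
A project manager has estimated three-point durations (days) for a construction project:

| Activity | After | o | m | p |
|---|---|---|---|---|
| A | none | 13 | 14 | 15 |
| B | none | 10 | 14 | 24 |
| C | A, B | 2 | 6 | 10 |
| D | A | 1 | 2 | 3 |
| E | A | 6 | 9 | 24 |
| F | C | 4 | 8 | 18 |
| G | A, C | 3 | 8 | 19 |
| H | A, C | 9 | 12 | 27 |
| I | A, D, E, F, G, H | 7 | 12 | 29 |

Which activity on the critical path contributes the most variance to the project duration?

te_A = (13 + 4·14 + 15)/6 = 84/6 = 14; σ²_A = ((15−13)/6)² = 0.111
te_B = (10 + 4·14 + 24)/6 = 90/6 = 15; σ²_B = ((24−10)/6)² = 5.444
te_C = (2 + 4·6 + 10)/6 = 36/6 = 6; σ²_C = ((10−2)/6)² = 1.778
te_D = (1 + 4·2 + 3)/6 = 12/6 = 2; σ²_D = ((3−1)/6)² = 0.111
te_E = (6 + 4·9 + 24)/6 = 66/6 = 11; σ²_E = ((24−6)/6)² = 9.000
te_F = (4 + 4·8 + 18)/6 = 54/6 = 9; σ²_F = ((18−4)/6)² = 5.444
te_G = (3 + 4·8 + 19)/6 = 54/6 = 9; σ²_G = ((19−3)/6)² = 7.111
te_H = (9 + 4·12 + 27)/6 = 84/6 = 14; σ²_H = ((27−9)/6)² = 9.000
te_I = (7 + 4·12 + 29)/6 = 84/6 = 14; σ²_I = ((29−7)/6)² = 13.444

Forward pass:
ES_A = 0; EF_A = 14
ES_B = 0; EF_B = 15
ES_C = max(EF_A=14, EF_B=15) = 15; EF_C = 15+6 = 21
ES_D = 14; EF_D = 14+2 = 16
ES_E = 14; EF_E = 14+11 = 25
ES_F = 21; EF_F = 21+9 = 30
ES_G = max(EF_A=14, EF_C=21) = 21; EF_G = 21+9 = 30
ES_H = max(EF_A=14, EF_C=21) = 21; EF_H = 21+14 = 35
ES_I = max(EF_A=14, EF_D=16, EF_E=25, EF_F=30, EF_G=30, EF_H=35) = 35; EF_I = 35+14 = 49
Expected project duration μ = 49 days. Critical path: B → C → H → I.

Variances on critical path: σ²_B=5.444, σ²_C=1.778, σ²_H=9.000, σ²_I=13.444.
Largest is σ²_I = 13.444.

I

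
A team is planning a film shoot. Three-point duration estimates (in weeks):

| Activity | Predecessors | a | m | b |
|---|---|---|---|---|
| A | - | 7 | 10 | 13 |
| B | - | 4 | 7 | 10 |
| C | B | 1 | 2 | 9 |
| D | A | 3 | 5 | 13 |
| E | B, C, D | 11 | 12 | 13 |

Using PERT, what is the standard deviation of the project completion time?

te_A = (7 + 4·10 + 13)/6 = 60/6 = 10; σ²_A = ((13−7)/6)² = 1.000
te_B = (4 + 4·7 + 10)/6 = 42/6 = 7; σ²_B = ((10−4)/6)² = 1.000
te_C = (1 + 4·2 + 9)/6 = 18/6 = 3; σ²_C = ((9−1)/6)² = 1.778
te_D = (3 + 4·5 + 13)/6 = 36/6 = 6; σ²_D = ((13−3)/6)² = 2.778
te_E = (11 + 4·12 + 13)/6 = 72/6 = 12; σ²_E = ((13−11)/6)² = 0.111

Forward pass:
ES_A = 0; EF_A = 10
ES_B = 0; EF_B = 7
ES_C = 7; EF_C = 7+3 = 10
ES_D = 10; EF_D = 10+6 = 16
ES_E = max(EF_B=7, EF_C=10, EF_D=16) = 16; EF_E = 16+12 = 28
Expected project duration μ = 28 weeks. Critical path: A → D → E.

Variance along critical path = 1.000 + 2.778 + 0.111 = 3.889
σ = √3.889 = 1.972 weeks

1.97 weeks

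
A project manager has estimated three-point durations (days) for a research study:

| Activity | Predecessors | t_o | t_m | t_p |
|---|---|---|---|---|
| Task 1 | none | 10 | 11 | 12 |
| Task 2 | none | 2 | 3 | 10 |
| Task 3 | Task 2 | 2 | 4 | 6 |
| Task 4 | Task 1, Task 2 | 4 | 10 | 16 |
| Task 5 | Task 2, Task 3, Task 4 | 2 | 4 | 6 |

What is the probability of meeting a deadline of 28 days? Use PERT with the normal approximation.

0.920

te_Task 1 = (10 + 4·11 + 12)/6 = 66/6 = 11; σ²_Task 1 = ((12−10)/6)² = 0.111
te_Task 2 = (2 + 4·3 + 10)/6 = 24/6 = 4; σ²_Task 2 = ((10−2)/6)² = 1.778
te_Task 3 = (2 + 4·4 + 6)/6 = 24/6 = 4; σ²_Task 3 = ((6−2)/6)² = 0.444
te_Task 4 = (4 + 4·10 + 16)/6 = 60/6 = 10; σ²_Task 4 = ((16−4)/6)² = 4.000
te_Task 5 = (2 + 4·4 + 6)/6 = 24/6 = 4; σ²_Task 5 = ((6−2)/6)² = 0.444

Forward pass:
ES_Task 1 = 0; EF_Task 1 = 11
ES_Task 2 = 0; EF_Task 2 = 4
ES_Task 3 = 4; EF_Task 3 = 4+4 = 8
ES_Task 4 = max(EF_Task 1=11, EF_Task 2=4) = 11; EF_Task 4 = 11+10 = 21
ES_Task 5 = max(EF_Task 2=4, EF_Task 3=8, EF_Task 4=21) = 21; EF_Task 5 = 21+4 = 25
Expected project duration μ = 25 days. Critical path: Task 1 → Task 4 → Task 5.

Variance along critical path = 0.111 + 4.000 + 0.444 = 4.556; σ = √4.556 = 2.134 days.
Z = (28 − 25) / 2.134 = 1.406
P(T ≤ 28) = Φ(1.406) ≈ 0.920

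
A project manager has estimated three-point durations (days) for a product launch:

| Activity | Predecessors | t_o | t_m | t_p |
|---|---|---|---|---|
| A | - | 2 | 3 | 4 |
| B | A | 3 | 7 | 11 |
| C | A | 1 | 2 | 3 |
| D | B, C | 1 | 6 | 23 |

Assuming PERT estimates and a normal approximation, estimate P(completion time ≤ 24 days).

0.937

te_A = (2 + 4·3 + 4)/6 = 18/6 = 3; σ²_A = ((4−2)/6)² = 0.111
te_B = (3 + 4·7 + 11)/6 = 42/6 = 7; σ²_B = ((11−3)/6)² = 1.778
te_C = (1 + 4·2 + 3)/6 = 12/6 = 2; σ²_C = ((3−1)/6)² = 0.111
te_D = (1 + 4·6 + 23)/6 = 48/6 = 8; σ²_D = ((23−1)/6)² = 13.444

Forward pass:
ES_A = 0; EF_A = 3
ES_B = 3; EF_B = 3+7 = 10
ES_C = 3; EF_C = 3+2 = 5
ES_D = max(EF_B=10, EF_C=5) = 10; EF_D = 10+8 = 18
Expected project duration μ = 18 days. Critical path: A → B → D.

Variance along critical path = 0.111 + 1.778 + 13.444 = 15.333; σ = √15.333 = 3.916 days.
Z = (24 − 18) / 3.916 = 1.532
P(T ≤ 24) = Φ(1.532) ≈ 0.937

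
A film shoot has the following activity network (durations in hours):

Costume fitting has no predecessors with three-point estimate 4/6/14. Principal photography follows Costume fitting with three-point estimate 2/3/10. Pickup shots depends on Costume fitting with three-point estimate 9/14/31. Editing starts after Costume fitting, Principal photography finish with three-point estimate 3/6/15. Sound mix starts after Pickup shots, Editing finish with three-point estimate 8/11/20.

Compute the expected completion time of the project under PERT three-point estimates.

te_Costume fitting = (4 + 4·6 + 14)/6 = 42/6 = 7
te_Principal photography = (2 + 4·3 + 10)/6 = 24/6 = 4
te_Pickup shots = (9 + 4·14 + 31)/6 = 96/6 = 16
te_Editing = (3 + 4·6 + 15)/6 = 42/6 = 7
te_Sound mix = (8 + 4·11 + 20)/6 = 72/6 = 12

Forward pass:
ES_Costume fitting = 0; EF_Costume fitting = 7
ES_Principal photography = 7; EF_Principal photography = 7+4 = 11
ES_Pickup shots = 7; EF_Pickup shots = 7+16 = 23
ES_Editing = max(EF_Costume fitting=7, EF_Principal photography=11) = 11; EF_Editing = 11+7 = 18
ES_Sound mix = max(EF_Pickup shots=23, EF_Editing=18) = 23; EF_Sound mix = 23+12 = 35
Expected project duration μ = 35 hours. Critical path: Costume fitting → Pickup shots → Sound mix.

35 hours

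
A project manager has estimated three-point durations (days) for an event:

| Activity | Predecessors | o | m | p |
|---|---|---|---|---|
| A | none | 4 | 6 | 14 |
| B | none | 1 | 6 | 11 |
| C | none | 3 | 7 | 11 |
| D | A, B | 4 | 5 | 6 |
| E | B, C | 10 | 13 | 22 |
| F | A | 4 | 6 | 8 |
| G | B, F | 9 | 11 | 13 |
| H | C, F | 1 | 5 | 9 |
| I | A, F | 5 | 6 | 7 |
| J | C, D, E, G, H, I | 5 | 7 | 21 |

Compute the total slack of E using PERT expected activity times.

te_A = (4 + 4·6 + 14)/6 = 42/6 = 7
te_B = (1 + 4·6 + 11)/6 = 36/6 = 6
te_C = (3 + 4·7 + 11)/6 = 42/6 = 7
te_D = (4 + 4·5 + 6)/6 = 30/6 = 5
te_E = (10 + 4·13 + 22)/6 = 84/6 = 14
te_F = (4 + 4·6 + 8)/6 = 36/6 = 6
te_G = (9 + 4·11 + 13)/6 = 66/6 = 11
te_H = (1 + 4·5 + 9)/6 = 30/6 = 5
te_I = (5 + 4·6 + 7)/6 = 36/6 = 6
te_J = (5 + 4·7 + 21)/6 = 54/6 = 9

Forward pass:
ES_A = 0; EF_A = 7
ES_B = 0; EF_B = 6
ES_C = 0; EF_C = 7
ES_D = max(EF_A=7, EF_B=6) = 7; EF_D = 7+5 = 12
ES_E = max(EF_B=6, EF_C=7) = 7; EF_E = 7+14 = 21
ES_F = 7; EF_F = 7+6 = 13
ES_G = max(EF_B=6, EF_F=13) = 13; EF_G = 13+11 = 24
ES_H = max(EF_C=7, EF_F=13) = 13; EF_H = 13+5 = 18
ES_I = max(EF_A=7, EF_F=13) = 13; EF_I = 13+6 = 19
ES_J = max(EF_C=7, EF_D=12, EF_E=21, EF_G=24, EF_H=18, EF_I=19) = 24; EF_J = 24+9 = 33
Expected project duration μ = 33 days. Critical path: A → F → G → J.

Backward pass:
LF_J = 33; LS_J = 33−9 = 24
LF_I = LS_J = 24; LS_I = 24−6 = 18
LF_H = LS_J = 24; LS_H = 24−5 = 19
LF_G = LS_J = 24; LS_G = 24−11 = 13
LF_F = min(LS_G=13, LS_H=19, LS_I=18) = 13; LS_F = 13−6 = 7
LF_E = LS_J = 24; LS_E = 24−14 = 10
LF_D = LS_J = 24; LS_D = 24−5 = 19
LF_C = min(LS_E=10, LS_H=19, LS_J=24) = 10; LS_C = 10−7 = 3
LF_B = min(LS_D=19, LS_E=10, LS_G=13) = 10; LS_B = 10−6 = 4
LF_A = min(LS_D=19, LS_F=7, LS_I=18) = 7; LS_A = 7−7 = 0
Slack_E = LS_E − ES_E = 10 − 7 = 3

3 days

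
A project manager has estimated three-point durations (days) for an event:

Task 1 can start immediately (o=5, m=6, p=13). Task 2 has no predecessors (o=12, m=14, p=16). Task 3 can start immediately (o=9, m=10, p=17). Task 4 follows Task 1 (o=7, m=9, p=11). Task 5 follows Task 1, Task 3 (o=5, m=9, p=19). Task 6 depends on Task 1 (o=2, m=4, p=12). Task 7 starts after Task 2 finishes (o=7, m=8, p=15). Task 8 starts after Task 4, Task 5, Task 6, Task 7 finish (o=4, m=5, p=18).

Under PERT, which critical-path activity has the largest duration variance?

te_Task 1 = (5 + 4·6 + 13)/6 = 42/6 = 7; σ²_Task 1 = ((13−5)/6)² = 1.778
te_Task 2 = (12 + 4·14 + 16)/6 = 84/6 = 14; σ²_Task 2 = ((16−12)/6)² = 0.444
te_Task 3 = (9 + 4·10 + 17)/6 = 66/6 = 11; σ²_Task 3 = ((17−9)/6)² = 1.778
te_Task 4 = (7 + 4·9 + 11)/6 = 54/6 = 9; σ²_Task 4 = ((11−7)/6)² = 0.444
te_Task 5 = (5 + 4·9 + 19)/6 = 60/6 = 10; σ²_Task 5 = ((19−5)/6)² = 5.444
te_Task 6 = (2 + 4·4 + 12)/6 = 30/6 = 5; σ²_Task 6 = ((12−2)/6)² = 2.778
te_Task 7 = (7 + 4·8 + 15)/6 = 54/6 = 9; σ²_Task 7 = ((15−7)/6)² = 1.778
te_Task 8 = (4 + 4·5 + 18)/6 = 42/6 = 7; σ²_Task 8 = ((18−4)/6)² = 5.444

Forward pass:
ES_Task 1 = 0; EF_Task 1 = 7
ES_Task 2 = 0; EF_Task 2 = 14
ES_Task 3 = 0; EF_Task 3 = 11
ES_Task 4 = 7; EF_Task 4 = 7+9 = 16
ES_Task 5 = max(EF_Task 1=7, EF_Task 3=11) = 11; EF_Task 5 = 11+10 = 21
ES_Task 6 = 7; EF_Task 6 = 7+5 = 12
ES_Task 7 = 14; EF_Task 7 = 14+9 = 23
ES_Task 8 = max(EF_Task 4=16, EF_Task 5=21, EF_Task 6=12, EF_Task 7=23) = 23; EF_Task 8 = 23+7 = 30
Expected project duration μ = 30 days. Critical path: Task 2 → Task 7 → Task 8.

Variances on critical path: σ²_Task 2=0.444, σ²_Task 7=1.778, σ²_Task 8=5.444.
Largest is σ²_Task 8 = 5.444.

Task 8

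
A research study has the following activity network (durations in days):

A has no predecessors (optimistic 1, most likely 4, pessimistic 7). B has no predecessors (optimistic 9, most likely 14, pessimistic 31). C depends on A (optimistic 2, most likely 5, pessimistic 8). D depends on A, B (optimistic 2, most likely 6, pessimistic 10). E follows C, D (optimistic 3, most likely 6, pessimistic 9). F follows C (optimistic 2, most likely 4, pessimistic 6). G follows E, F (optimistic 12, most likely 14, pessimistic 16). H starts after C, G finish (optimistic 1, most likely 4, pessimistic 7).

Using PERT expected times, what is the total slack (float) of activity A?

te_A = (1 + 4·4 + 7)/6 = 24/6 = 4
te_B = (9 + 4·14 + 31)/6 = 96/6 = 16
te_C = (2 + 4·5 + 8)/6 = 30/6 = 5
te_D = (2 + 4·6 + 10)/6 = 36/6 = 6
te_E = (3 + 4·6 + 9)/6 = 36/6 = 6
te_F = (2 + 4·4 + 6)/6 = 24/6 = 4
te_G = (12 + 4·14 + 16)/6 = 84/6 = 14
te_H = (1 + 4·4 + 7)/6 = 24/6 = 4

Forward pass:
ES_A = 0; EF_A = 4
ES_B = 0; EF_B = 16
ES_C = 4; EF_C = 4+5 = 9
ES_D = max(EF_A=4, EF_B=16) = 16; EF_D = 16+6 = 22
ES_E = max(EF_C=9, EF_D=22) = 22; EF_E = 22+6 = 28
ES_F = 9; EF_F = 9+4 = 13
ES_G = max(EF_E=28, EF_F=13) = 28; EF_G = 28+14 = 42
ES_H = max(EF_C=9, EF_G=42) = 42; EF_H = 42+4 = 46
Expected project duration μ = 46 days. Critical path: B → D → E → G → H.

Backward pass:
LF_H = 46; LS_H = 46−4 = 42
LF_G = LS_H = 42; LS_G = 42−14 = 28
LF_F = LS_G = 28; LS_F = 28−4 = 24
LF_E = LS_G = 28; LS_E = 28−6 = 22
LF_D = LS_E = 22; LS_D = 22−6 = 16
LF_C = min(LS_E=22, LS_F=24, LS_H=42) = 22; LS_C = 22−5 = 17
LF_B = LS_D = 16; LS_B = 16−16 = 0
LF_A = min(LS_C=17, LS_D=16) = 16; LS_A = 16−4 = 12
Slack_A = LS_A − ES_A = 12 − 0 = 12

12 days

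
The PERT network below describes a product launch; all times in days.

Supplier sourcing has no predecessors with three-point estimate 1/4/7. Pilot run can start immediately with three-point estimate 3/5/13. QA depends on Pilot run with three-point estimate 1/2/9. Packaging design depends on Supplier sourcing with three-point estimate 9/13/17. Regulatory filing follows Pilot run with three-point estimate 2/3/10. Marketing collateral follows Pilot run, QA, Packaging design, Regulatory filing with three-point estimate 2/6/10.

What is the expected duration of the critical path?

23 days

te_Supplier sourcing = (1 + 4·4 + 7)/6 = 24/6 = 4
te_Pilot run = (3 + 4·5 + 13)/6 = 36/6 = 6
te_QA = (1 + 4·2 + 9)/6 = 18/6 = 3
te_Packaging design = (9 + 4·13 + 17)/6 = 78/6 = 13
te_Regulatory filing = (2 + 4·3 + 10)/6 = 24/6 = 4
te_Marketing collateral = (2 + 4·6 + 10)/6 = 36/6 = 6

Forward pass:
ES_Supplier sourcing = 0; EF_Supplier sourcing = 4
ES_Pilot run = 0; EF_Pilot run = 6
ES_QA = 6; EF_QA = 6+3 = 9
ES_Packaging design = 4; EF_Packaging design = 4+13 = 17
ES_Regulatory filing = 6; EF_Regulatory filing = 6+4 = 10
ES_Marketing collateral = max(EF_Pilot run=6, EF_QA=9, EF_Packaging design=17, EF_Regulatory filing=10) = 17; EF_Marketing collateral = 17+6 = 23
Expected project duration μ = 23 days. Critical path: Supplier sourcing → Packaging design → Marketing collateral.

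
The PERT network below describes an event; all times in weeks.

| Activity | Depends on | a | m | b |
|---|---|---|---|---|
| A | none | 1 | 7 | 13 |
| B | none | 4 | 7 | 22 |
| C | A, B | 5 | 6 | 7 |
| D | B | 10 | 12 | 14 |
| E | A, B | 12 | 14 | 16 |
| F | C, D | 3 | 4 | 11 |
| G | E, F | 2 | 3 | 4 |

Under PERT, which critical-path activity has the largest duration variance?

B

te_A = (1 + 4·7 + 13)/6 = 42/6 = 7; σ²_A = ((13−1)/6)² = 4.000
te_B = (4 + 4·7 + 22)/6 = 54/6 = 9; σ²_B = ((22−4)/6)² = 9.000
te_C = (5 + 4·6 + 7)/6 = 36/6 = 6; σ²_C = ((7−5)/6)² = 0.111
te_D = (10 + 4·12 + 14)/6 = 72/6 = 12; σ²_D = ((14−10)/6)² = 0.444
te_E = (12 + 4·14 + 16)/6 = 84/6 = 14; σ²_E = ((16−12)/6)² = 0.444
te_F = (3 + 4·4 + 11)/6 = 30/6 = 5; σ²_F = ((11−3)/6)² = 1.778
te_G = (2 + 4·3 + 4)/6 = 18/6 = 3; σ²_G = ((4−2)/6)² = 0.111

Forward pass:
ES_A = 0; EF_A = 7
ES_B = 0; EF_B = 9
ES_C = max(EF_A=7, EF_B=9) = 9; EF_C = 9+6 = 15
ES_D = 9; EF_D = 9+12 = 21
ES_E = max(EF_A=7, EF_B=9) = 9; EF_E = 9+14 = 23
ES_F = max(EF_C=15, EF_D=21) = 21; EF_F = 21+5 = 26
ES_G = max(EF_E=23, EF_F=26) = 26; EF_G = 26+3 = 29
Expected project duration μ = 29 weeks. Critical path: B → D → F → G.

Variances on critical path: σ²_B=9.000, σ²_D=0.444, σ²_F=1.778, σ²_G=0.111.
Largest is σ²_B = 9.000.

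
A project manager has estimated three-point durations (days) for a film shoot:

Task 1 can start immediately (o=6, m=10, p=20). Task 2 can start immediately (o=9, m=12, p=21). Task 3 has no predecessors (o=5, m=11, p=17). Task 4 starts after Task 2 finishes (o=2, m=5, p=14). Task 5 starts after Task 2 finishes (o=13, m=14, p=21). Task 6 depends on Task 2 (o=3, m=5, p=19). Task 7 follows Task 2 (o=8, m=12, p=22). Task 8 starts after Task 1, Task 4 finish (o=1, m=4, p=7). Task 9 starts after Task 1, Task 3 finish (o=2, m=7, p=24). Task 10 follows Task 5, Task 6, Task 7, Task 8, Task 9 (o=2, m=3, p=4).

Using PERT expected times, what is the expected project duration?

te_Task 1 = (6 + 4·10 + 20)/6 = 66/6 = 11
te_Task 2 = (9 + 4·12 + 21)/6 = 78/6 = 13
te_Task 3 = (5 + 4·11 + 17)/6 = 66/6 = 11
te_Task 4 = (2 + 4·5 + 14)/6 = 36/6 = 6
te_Task 5 = (13 + 4·14 + 21)/6 = 90/6 = 15
te_Task 6 = (3 + 4·5 + 19)/6 = 42/6 = 7
te_Task 7 = (8 + 4·12 + 22)/6 = 78/6 = 13
te_Task 8 = (1 + 4·4 + 7)/6 = 24/6 = 4
te_Task 9 = (2 + 4·7 + 24)/6 = 54/6 = 9
te_Task 10 = (2 + 4·3 + 4)/6 = 18/6 = 3

Forward pass:
ES_Task 1 = 0; EF_Task 1 = 11
ES_Task 2 = 0; EF_Task 2 = 13
ES_Task 3 = 0; EF_Task 3 = 11
ES_Task 4 = 13; EF_Task 4 = 13+6 = 19
ES_Task 5 = 13; EF_Task 5 = 13+15 = 28
ES_Task 6 = 13; EF_Task 6 = 13+7 = 20
ES_Task 7 = 13; EF_Task 7 = 13+13 = 26
ES_Task 8 = max(EF_Task 1=11, EF_Task 4=19) = 19; EF_Task 8 = 19+4 = 23
ES_Task 9 = max(EF_Task 1=11, EF_Task 3=11) = 11; EF_Task 9 = 11+9 = 20
ES_Task 10 = max(EF_Task 5=28, EF_Task 6=20, EF_Task 7=26, EF_Task 8=23, EF_Task 9=20) = 28; EF_Task 10 = 28+3 = 31
Expected project duration μ = 31 days. Critical path: Task 2 → Task 5 → Task 10.

31 days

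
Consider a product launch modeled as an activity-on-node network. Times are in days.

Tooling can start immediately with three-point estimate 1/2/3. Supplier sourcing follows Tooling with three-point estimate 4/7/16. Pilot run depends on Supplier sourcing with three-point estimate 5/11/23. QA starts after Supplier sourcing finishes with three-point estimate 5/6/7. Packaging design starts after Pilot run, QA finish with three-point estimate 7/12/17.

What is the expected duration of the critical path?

te_Tooling = (1 + 4·2 + 3)/6 = 12/6 = 2
te_Supplier sourcing = (4 + 4·7 + 16)/6 = 48/6 = 8
te_Pilot run = (5 + 4·11 + 23)/6 = 72/6 = 12
te_QA = (5 + 4·6 + 7)/6 = 36/6 = 6
te_Packaging design = (7 + 4·12 + 17)/6 = 72/6 = 12

Forward pass:
ES_Tooling = 0; EF_Tooling = 2
ES_Supplier sourcing = 2; EF_Supplier sourcing = 2+8 = 10
ES_Pilot run = 10; EF_Pilot run = 10+12 = 22
ES_QA = 10; EF_QA = 10+6 = 16
ES_Packaging design = max(EF_Pilot run=22, EF_QA=16) = 22; EF_Packaging design = 22+12 = 34
Expected project duration μ = 34 days. Critical path: Tooling → Supplier sourcing → Pilot run → Packaging design.

34 days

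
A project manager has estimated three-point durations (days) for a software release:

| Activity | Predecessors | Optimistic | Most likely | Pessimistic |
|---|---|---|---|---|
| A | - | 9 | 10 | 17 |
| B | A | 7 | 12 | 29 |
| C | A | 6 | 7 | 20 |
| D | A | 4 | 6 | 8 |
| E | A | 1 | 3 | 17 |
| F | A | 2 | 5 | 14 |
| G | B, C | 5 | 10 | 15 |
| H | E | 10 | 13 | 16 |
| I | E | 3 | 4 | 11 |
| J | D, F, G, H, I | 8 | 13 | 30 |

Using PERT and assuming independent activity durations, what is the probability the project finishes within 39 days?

0.025

te_A = (9 + 4·10 + 17)/6 = 66/6 = 11; σ²_A = ((17−9)/6)² = 1.778
te_B = (7 + 4·12 + 29)/6 = 84/6 = 14; σ²_B = ((29−7)/6)² = 13.444
te_C = (6 + 4·7 + 20)/6 = 54/6 = 9; σ²_C = ((20−6)/6)² = 5.444
te_D = (4 + 4·6 + 8)/6 = 36/6 = 6; σ²_D = ((8−4)/6)² = 0.444
te_E = (1 + 4·3 + 17)/6 = 30/6 = 5; σ²_E = ((17−1)/6)² = 7.111
te_F = (2 + 4·5 + 14)/6 = 36/6 = 6; σ²_F = ((14−2)/6)² = 4.000
te_G = (5 + 4·10 + 15)/6 = 60/6 = 10; σ²_G = ((15−5)/6)² = 2.778
te_H = (10 + 4·13 + 16)/6 = 78/6 = 13; σ²_H = ((16−10)/6)² = 1.000
te_I = (3 + 4·4 + 11)/6 = 30/6 = 5; σ²_I = ((11−3)/6)² = 1.778
te_J = (8 + 4·13 + 30)/6 = 90/6 = 15; σ²_J = ((30−8)/6)² = 13.444

Forward pass:
ES_A = 0; EF_A = 11
ES_B = 11; EF_B = 11+14 = 25
ES_C = 11; EF_C = 11+9 = 20
ES_D = 11; EF_D = 11+6 = 17
ES_E = 11; EF_E = 11+5 = 16
ES_F = 11; EF_F = 11+6 = 17
ES_G = max(EF_B=25, EF_C=20) = 25; EF_G = 25+10 = 35
ES_H = 16; EF_H = 16+13 = 29
ES_I = 16; EF_I = 16+5 = 21
ES_J = max(EF_D=17, EF_F=17, EF_G=35, EF_H=29, EF_I=21) = 35; EF_J = 35+15 = 50
Expected project duration μ = 50 days. Critical path: A → B → G → J.

Variance along critical path = 1.778 + 13.444 + 2.778 + 13.444 = 31.444; σ = √31.444 = 5.608 days.
Z = (39 − 50) / 5.608 = -1.962
P(T ≤ 39) = Φ(-1.962) ≈ 0.025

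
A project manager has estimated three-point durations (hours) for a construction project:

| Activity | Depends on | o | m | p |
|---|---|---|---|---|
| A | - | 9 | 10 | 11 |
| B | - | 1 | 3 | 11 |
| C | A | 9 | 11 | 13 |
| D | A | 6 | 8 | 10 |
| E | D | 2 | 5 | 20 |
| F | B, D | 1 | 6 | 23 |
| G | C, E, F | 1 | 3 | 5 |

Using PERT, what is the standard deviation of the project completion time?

te_A = (9 + 4·10 + 11)/6 = 60/6 = 10; σ²_A = ((11−9)/6)² = 0.111
te_B = (1 + 4·3 + 11)/6 = 24/6 = 4; σ²_B = ((11−1)/6)² = 2.778
te_C = (9 + 4·11 + 13)/6 = 66/6 = 11; σ²_C = ((13−9)/6)² = 0.444
te_D = (6 + 4·8 + 10)/6 = 48/6 = 8; σ²_D = ((10−6)/6)² = 0.444
te_E = (2 + 4·5 + 20)/6 = 42/6 = 7; σ²_E = ((20−2)/6)² = 9.000
te_F = (1 + 4·6 + 23)/6 = 48/6 = 8; σ²_F = ((23−1)/6)² = 13.444
te_G = (1 + 4·3 + 5)/6 = 18/6 = 3; σ²_G = ((5−1)/6)² = 0.444

Forward pass:
ES_A = 0; EF_A = 10
ES_B = 0; EF_B = 4
ES_C = 10; EF_C = 10+11 = 21
ES_D = 10; EF_D = 10+8 = 18
ES_E = 18; EF_E = 18+7 = 25
ES_F = max(EF_B=4, EF_D=18) = 18; EF_F = 18+8 = 26
ES_G = max(EF_C=21, EF_E=25, EF_F=26) = 26; EF_G = 26+3 = 29
Expected project duration μ = 29 hours. Critical path: A → D → F → G.

Variance along critical path = 0.111 + 0.444 + 13.444 + 0.444 = 14.444
σ = √14.444 = 3.801 hours

3.80 hours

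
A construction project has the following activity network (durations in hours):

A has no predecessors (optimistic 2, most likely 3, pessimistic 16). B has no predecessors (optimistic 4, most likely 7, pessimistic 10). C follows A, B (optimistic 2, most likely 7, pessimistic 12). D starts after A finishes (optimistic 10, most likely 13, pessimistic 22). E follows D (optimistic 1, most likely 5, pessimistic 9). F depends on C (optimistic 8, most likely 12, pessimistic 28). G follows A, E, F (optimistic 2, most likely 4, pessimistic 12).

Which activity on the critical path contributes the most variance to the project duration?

F

te_A = (2 + 4·3 + 16)/6 = 30/6 = 5; σ²_A = ((16−2)/6)² = 5.444
te_B = (4 + 4·7 + 10)/6 = 42/6 = 7; σ²_B = ((10−4)/6)² = 1.000
te_C = (2 + 4·7 + 12)/6 = 42/6 = 7; σ²_C = ((12−2)/6)² = 2.778
te_D = (10 + 4·13 + 22)/6 = 84/6 = 14; σ²_D = ((22−10)/6)² = 4.000
te_E = (1 + 4·5 + 9)/6 = 30/6 = 5; σ²_E = ((9−1)/6)² = 1.778
te_F = (8 + 4·12 + 28)/6 = 84/6 = 14; σ²_F = ((28−8)/6)² = 11.111
te_G = (2 + 4·4 + 12)/6 = 30/6 = 5; σ²_G = ((12−2)/6)² = 2.778

Forward pass:
ES_A = 0; EF_A = 5
ES_B = 0; EF_B = 7
ES_C = max(EF_A=5, EF_B=7) = 7; EF_C = 7+7 = 14
ES_D = 5; EF_D = 5+14 = 19
ES_E = 19; EF_E = 19+5 = 24
ES_F = 14; EF_F = 14+14 = 28
ES_G = max(EF_A=5, EF_E=24, EF_F=28) = 28; EF_G = 28+5 = 33
Expected project duration μ = 33 hours. Critical path: B → C → F → G.

Variances on critical path: σ²_B=1.000, σ²_C=2.778, σ²_F=11.111, σ²_G=2.778.
Largest is σ²_F = 11.111.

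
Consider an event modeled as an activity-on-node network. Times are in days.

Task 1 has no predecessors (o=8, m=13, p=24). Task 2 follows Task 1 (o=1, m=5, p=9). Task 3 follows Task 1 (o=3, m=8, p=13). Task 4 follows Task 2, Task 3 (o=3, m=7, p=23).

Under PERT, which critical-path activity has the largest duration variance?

te_Task 1 = (8 + 4·13 + 24)/6 = 84/6 = 14; σ²_Task 1 = ((24−8)/6)² = 7.111
te_Task 2 = (1 + 4·5 + 9)/6 = 30/6 = 5; σ²_Task 2 = ((9−1)/6)² = 1.778
te_Task 3 = (3 + 4·8 + 13)/6 = 48/6 = 8; σ²_Task 3 = ((13−3)/6)² = 2.778
te_Task 4 = (3 + 4·7 + 23)/6 = 54/6 = 9; σ²_Task 4 = ((23−3)/6)² = 11.111

Forward pass:
ES_Task 1 = 0; EF_Task 1 = 14
ES_Task 2 = 14; EF_Task 2 = 14+5 = 19
ES_Task 3 = 14; EF_Task 3 = 14+8 = 22
ES_Task 4 = max(EF_Task 2=19, EF_Task 3=22) = 22; EF_Task 4 = 22+9 = 31
Expected project duration μ = 31 days. Critical path: Task 1 → Task 3 → Task 4.

Variances on critical path: σ²_Task 1=7.111, σ²_Task 3=2.778, σ²_Task 4=11.111.
Largest is σ²_Task 4 = 11.111.

Task 4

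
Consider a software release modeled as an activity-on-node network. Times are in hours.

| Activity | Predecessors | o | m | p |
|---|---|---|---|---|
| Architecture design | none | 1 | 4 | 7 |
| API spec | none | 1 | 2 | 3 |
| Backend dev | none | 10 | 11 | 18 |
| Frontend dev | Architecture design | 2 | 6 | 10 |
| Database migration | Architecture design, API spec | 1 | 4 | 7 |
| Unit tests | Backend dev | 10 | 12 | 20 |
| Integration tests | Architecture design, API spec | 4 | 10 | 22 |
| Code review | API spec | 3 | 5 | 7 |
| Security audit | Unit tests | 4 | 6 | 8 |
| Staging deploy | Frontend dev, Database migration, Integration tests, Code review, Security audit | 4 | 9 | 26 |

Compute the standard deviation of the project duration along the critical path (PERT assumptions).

4.29 hours

te_Architecture design = (1 + 4·4 + 7)/6 = 24/6 = 4; σ²_Architecture design = ((7−1)/6)² = 1.000
te_API spec = (1 + 4·2 + 3)/6 = 12/6 = 2; σ²_API spec = ((3−1)/6)² = 0.111
te_Backend dev = (10 + 4·11 + 18)/6 = 72/6 = 12; σ²_Backend dev = ((18−10)/6)² = 1.778
te_Frontend dev = (2 + 4·6 + 10)/6 = 36/6 = 6; σ²_Frontend dev = ((10−2)/6)² = 1.778
te_Database migration = (1 + 4·4 + 7)/6 = 24/6 = 4; σ²_Database migration = ((7−1)/6)² = 1.000
te_Unit tests = (10 + 4·12 + 20)/6 = 78/6 = 13; σ²_Unit tests = ((20−10)/6)² = 2.778
te_Integration tests = (4 + 4·10 + 22)/6 = 66/6 = 11; σ²_Integration tests = ((22−4)/6)² = 9.000
te_Code review = (3 + 4·5 + 7)/6 = 30/6 = 5; σ²_Code review = ((7−3)/6)² = 0.444
te_Security audit = (4 + 4·6 + 8)/6 = 36/6 = 6; σ²_Security audit = ((8−4)/6)² = 0.444
te_Staging deploy = (4 + 4·9 + 26)/6 = 66/6 = 11; σ²_Staging deploy = ((26−4)/6)² = 13.444

Forward pass:
ES_Architecture design = 0; EF_Architecture design = 4
ES_API spec = 0; EF_API spec = 2
ES_Backend dev = 0; EF_Backend dev = 12
ES_Frontend dev = 4; EF_Frontend dev = 4+6 = 10
ES_Database migration = max(EF_Architecture design=4, EF_API spec=2) = 4; EF_Database migration = 4+4 = 8
ES_Unit tests = 12; EF_Unit tests = 12+13 = 25
ES_Integration tests = max(EF_Architecture design=4, EF_API spec=2) = 4; EF_Integration tests = 4+11 = 15
ES_Code review = 2; EF_Code review = 2+5 = 7
ES_Security audit = 25; EF_Security audit = 25+6 = 31
ES_Staging deploy = max(EF_Frontend dev=10, EF_Database migration=8, EF_Integration tests=15, EF_Code review=7, EF_Security audit=31) = 31; EF_Staging deploy = 31+11 = 42
Expected project duration μ = 42 hours. Critical path: Backend dev → Unit tests → Security audit → Staging deploy.

Variance along critical path = 1.778 + 2.778 + 0.444 + 13.444 = 18.444
σ = √18.444 = 4.295 hours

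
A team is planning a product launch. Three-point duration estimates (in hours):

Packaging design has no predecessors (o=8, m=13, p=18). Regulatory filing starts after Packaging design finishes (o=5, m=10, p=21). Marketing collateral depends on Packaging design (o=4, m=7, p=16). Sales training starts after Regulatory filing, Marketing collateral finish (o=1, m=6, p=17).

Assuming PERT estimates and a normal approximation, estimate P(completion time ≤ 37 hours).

te_Packaging design = (8 + 4·13 + 18)/6 = 78/6 = 13; σ²_Packaging design = ((18−8)/6)² = 2.778
te_Regulatory filing = (5 + 4·10 + 21)/6 = 66/6 = 11; σ²_Regulatory filing = ((21−5)/6)² = 7.111
te_Marketing collateral = (4 + 4·7 + 16)/6 = 48/6 = 8; σ²_Marketing collateral = ((16−4)/6)² = 4.000
te_Sales training = (1 + 4·6 + 17)/6 = 42/6 = 7; σ²_Sales training = ((17−1)/6)² = 7.111

Forward pass:
ES_Packaging design = 0; EF_Packaging design = 13
ES_Regulatory filing = 13; EF_Regulatory filing = 13+11 = 24
ES_Marketing collateral = 13; EF_Marketing collateral = 13+8 = 21
ES_Sales training = max(EF_Regulatory filing=24, EF_Marketing collateral=21) = 24; EF_Sales training = 24+7 = 31
Expected project duration μ = 31 hours. Critical path: Packaging design → Regulatory filing → Sales training.

Variance along critical path = 2.778 + 7.111 + 7.111 = 17.000; σ = √17.000 = 4.123 hours.
Z = (37 − 31) / 4.123 = 1.455
P(T ≤ 37) = Φ(1.455) ≈ 0.927

0.927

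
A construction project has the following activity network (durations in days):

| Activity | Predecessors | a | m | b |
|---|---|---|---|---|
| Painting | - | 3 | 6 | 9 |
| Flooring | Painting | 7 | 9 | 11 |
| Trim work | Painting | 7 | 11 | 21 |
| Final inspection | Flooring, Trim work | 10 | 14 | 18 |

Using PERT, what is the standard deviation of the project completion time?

te_Painting = (3 + 4·6 + 9)/6 = 36/6 = 6; σ²_Painting = ((9−3)/6)² = 1.000
te_Flooring = (7 + 4·9 + 11)/6 = 54/6 = 9; σ²_Flooring = ((11−7)/6)² = 0.444
te_Trim work = (7 + 4·11 + 21)/6 = 72/6 = 12; σ²_Trim work = ((21−7)/6)² = 5.444
te_Final inspection = (10 + 4·14 + 18)/6 = 84/6 = 14; σ²_Final inspection = ((18−10)/6)² = 1.778

Forward pass:
ES_Painting = 0; EF_Painting = 6
ES_Flooring = 6; EF_Flooring = 6+9 = 15
ES_Trim work = 6; EF_Trim work = 6+12 = 18
ES_Final inspection = max(EF_Flooring=15, EF_Trim work=18) = 18; EF_Final inspection = 18+14 = 32
Expected project duration μ = 32 days. Critical path: Painting → Trim work → Final inspection.

Variance along critical path = 1.000 + 5.444 + 1.778 = 8.222
σ = √8.222 = 2.867 days

2.87 days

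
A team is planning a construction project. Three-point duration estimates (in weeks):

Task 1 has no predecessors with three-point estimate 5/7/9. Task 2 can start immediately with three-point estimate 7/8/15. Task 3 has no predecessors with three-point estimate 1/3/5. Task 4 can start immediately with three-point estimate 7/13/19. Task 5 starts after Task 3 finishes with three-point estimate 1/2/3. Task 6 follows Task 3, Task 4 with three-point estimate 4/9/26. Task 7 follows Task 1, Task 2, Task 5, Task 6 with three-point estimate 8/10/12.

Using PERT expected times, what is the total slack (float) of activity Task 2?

15 weeks

te_Task 1 = (5 + 4·7 + 9)/6 = 42/6 = 7
te_Task 2 = (7 + 4·8 + 15)/6 = 54/6 = 9
te_Task 3 = (1 + 4·3 + 5)/6 = 18/6 = 3
te_Task 4 = (7 + 4·13 + 19)/6 = 78/6 = 13
te_Task 5 = (1 + 4·2 + 3)/6 = 12/6 = 2
te_Task 6 = (4 + 4·9 + 26)/6 = 66/6 = 11
te_Task 7 = (8 + 4·10 + 12)/6 = 60/6 = 10

Forward pass:
ES_Task 1 = 0; EF_Task 1 = 7
ES_Task 2 = 0; EF_Task 2 = 9
ES_Task 3 = 0; EF_Task 3 = 3
ES_Task 4 = 0; EF_Task 4 = 13
ES_Task 5 = 3; EF_Task 5 = 3+2 = 5
ES_Task 6 = max(EF_Task 3=3, EF_Task 4=13) = 13; EF_Task 6 = 13+11 = 24
ES_Task 7 = max(EF_Task 1=7, EF_Task 2=9, EF_Task 5=5, EF_Task 6=24) = 24; EF_Task 7 = 24+10 = 34
Expected project duration μ = 34 weeks. Critical path: Task 4 → Task 6 → Task 7.

Backward pass:
LF_Task 7 = 34; LS_Task 7 = 34−10 = 24
LF_Task 6 = LS_Task 7 = 24; LS_Task 6 = 24−11 = 13
LF_Task 5 = LS_Task 7 = 24; LS_Task 5 = 24−2 = 22
LF_Task 4 = LS_Task 6 = 13; LS_Task 4 = 13−13 = 0
LF_Task 3 = min(LS_Task 5=22, LS_Task 6=13) = 13; LS_Task 3 = 13−3 = 10
LF_Task 2 = LS_Task 7 = 24; LS_Task 2 = 24−9 = 15
LF_Task 1 = LS_Task 7 = 24; LS_Task 1 = 24−7 = 17
Slack_Task 2 = LS_Task 2 − ES_Task 2 = 15 − 0 = 15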